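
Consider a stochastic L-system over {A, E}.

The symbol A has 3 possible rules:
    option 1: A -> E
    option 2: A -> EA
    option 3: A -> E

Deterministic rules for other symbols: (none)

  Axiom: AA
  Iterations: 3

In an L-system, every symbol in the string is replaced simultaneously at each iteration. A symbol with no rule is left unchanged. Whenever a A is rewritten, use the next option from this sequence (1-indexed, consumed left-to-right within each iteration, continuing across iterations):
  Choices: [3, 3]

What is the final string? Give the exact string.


Step 0: AA
Step 1: EE  (used choices [3, 3])
Step 2: EE  (used choices [])
Step 3: EE  (used choices [])

Answer: EE


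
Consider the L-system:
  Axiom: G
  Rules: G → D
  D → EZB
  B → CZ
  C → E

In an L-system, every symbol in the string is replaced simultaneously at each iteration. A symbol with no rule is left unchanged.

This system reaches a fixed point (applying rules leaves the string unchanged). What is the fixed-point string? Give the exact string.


Answer: EZEZ

Derivation:
Step 0: G
Step 1: D
Step 2: EZB
Step 3: EZCZ
Step 4: EZEZ
Step 5: EZEZ  (unchanged — fixed point at step 4)


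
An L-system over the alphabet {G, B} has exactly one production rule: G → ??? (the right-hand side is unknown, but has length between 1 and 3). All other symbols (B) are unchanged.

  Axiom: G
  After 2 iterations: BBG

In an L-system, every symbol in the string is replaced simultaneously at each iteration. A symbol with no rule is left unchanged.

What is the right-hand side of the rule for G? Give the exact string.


Trying G → BG:
  Step 0: G
  Step 1: BG
  Step 2: BBG
Matches the given result.

Answer: BG


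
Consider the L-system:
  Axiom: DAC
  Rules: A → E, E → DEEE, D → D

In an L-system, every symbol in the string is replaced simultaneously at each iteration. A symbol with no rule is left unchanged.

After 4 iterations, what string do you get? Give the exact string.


Step 0: DAC
Step 1: DEC
Step 2: DDEEEC
Step 3: DDDEEEDEEEDEEEC
Step 4: DDDDEEEDEEEDEEEDDEEEDEEEDEEEDDEEEDEEEDEEEC

Answer: DDDDEEEDEEEDEEEDDEEEDEEEDEEEDDEEEDEEEDEEEC


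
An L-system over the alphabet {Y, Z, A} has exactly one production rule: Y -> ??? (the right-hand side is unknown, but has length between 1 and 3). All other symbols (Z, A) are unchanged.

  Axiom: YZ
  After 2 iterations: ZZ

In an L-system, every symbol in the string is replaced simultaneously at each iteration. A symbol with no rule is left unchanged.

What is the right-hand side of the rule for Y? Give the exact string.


Answer: Z

Derivation:
Trying Y -> Z:
  Step 0: YZ
  Step 1: ZZ
  Step 2: ZZ
Matches the given result.


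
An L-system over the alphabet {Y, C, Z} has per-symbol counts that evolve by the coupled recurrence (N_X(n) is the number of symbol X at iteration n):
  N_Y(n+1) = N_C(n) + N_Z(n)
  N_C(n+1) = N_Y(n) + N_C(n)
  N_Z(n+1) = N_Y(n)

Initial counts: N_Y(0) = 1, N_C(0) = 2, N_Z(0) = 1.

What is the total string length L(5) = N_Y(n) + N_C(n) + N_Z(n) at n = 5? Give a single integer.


Step 0: N_Y=1, N_C=2, N_Z=1, L=4
Step 1: N_Y=3, N_C=3, N_Z=1, L=7
Step 2: N_Y=4, N_C=6, N_Z=3, L=13
Step 3: N_Y=9, N_C=10, N_Z=4, L=23
Step 4: N_Y=14, N_C=19, N_Z=9, L=42
Step 5: N_Y=28, N_C=33, N_Z=14, L=75

Answer: 75


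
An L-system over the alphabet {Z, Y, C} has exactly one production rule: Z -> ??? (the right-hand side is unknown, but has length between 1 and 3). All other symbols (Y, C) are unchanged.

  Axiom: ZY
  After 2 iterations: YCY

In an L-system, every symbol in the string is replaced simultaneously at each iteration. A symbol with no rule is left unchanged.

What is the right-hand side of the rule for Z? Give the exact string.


Answer: YC

Derivation:
Trying Z -> YC:
  Step 0: ZY
  Step 1: YCY
  Step 2: YCY
Matches the given result.


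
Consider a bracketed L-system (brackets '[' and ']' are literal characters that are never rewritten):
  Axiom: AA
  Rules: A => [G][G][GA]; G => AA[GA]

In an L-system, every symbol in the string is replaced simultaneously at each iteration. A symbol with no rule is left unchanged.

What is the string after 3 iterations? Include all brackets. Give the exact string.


Step 0: AA
Step 1: [G][G][GA][G][G][GA]
Step 2: [AA[GA]][AA[GA]][AA[GA][G][G][GA]][AA[GA]][AA[GA]][AA[GA][G][G][GA]]
Step 3: [[G][G][GA][G][G][GA][AA[GA][G][G][GA]]][[G][G][GA][G][G][GA][AA[GA][G][G][GA]]][[G][G][GA][G][G][GA][AA[GA][G][G][GA]][AA[GA]][AA[GA]][AA[GA][G][G][GA]]][[G][G][GA][G][G][GA][AA[GA][G][G][GA]]][[G][G][GA][G][G][GA][AA[GA][G][G][GA]]][[G][G][GA][G][G][GA][AA[GA][G][G][GA]][AA[GA]][AA[GA]][AA[GA][G][G][GA]]]

Answer: [[G][G][GA][G][G][GA][AA[GA][G][G][GA]]][[G][G][GA][G][G][GA][AA[GA][G][G][GA]]][[G][G][GA][G][G][GA][AA[GA][G][G][GA]][AA[GA]][AA[GA]][AA[GA][G][G][GA]]][[G][G][GA][G][G][GA][AA[GA][G][G][GA]]][[G][G][GA][G][G][GA][AA[GA][G][G][GA]]][[G][G][GA][G][G][GA][AA[GA][G][G][GA]][AA[GA]][AA[GA]][AA[GA][G][G][GA]]]


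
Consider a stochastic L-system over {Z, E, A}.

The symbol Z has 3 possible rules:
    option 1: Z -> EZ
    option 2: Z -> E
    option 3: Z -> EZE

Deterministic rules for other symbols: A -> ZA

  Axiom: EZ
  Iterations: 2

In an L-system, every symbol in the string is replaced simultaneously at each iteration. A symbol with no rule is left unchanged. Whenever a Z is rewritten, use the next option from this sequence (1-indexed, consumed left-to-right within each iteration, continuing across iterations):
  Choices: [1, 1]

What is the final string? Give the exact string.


Step 0: EZ
Step 1: EEZ  (used choices [1])
Step 2: EEEZ  (used choices [1])

Answer: EEEZ


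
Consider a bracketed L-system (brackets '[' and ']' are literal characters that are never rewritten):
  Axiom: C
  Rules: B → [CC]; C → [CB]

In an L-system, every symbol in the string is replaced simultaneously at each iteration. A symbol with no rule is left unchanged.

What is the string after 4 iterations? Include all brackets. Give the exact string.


Answer: [[[[CB][CC]][[CB][CB]]][[[CB][CC]][[CB][CC]]]]

Derivation:
Step 0: C
Step 1: [CB]
Step 2: [[CB][CC]]
Step 3: [[[CB][CC]][[CB][CB]]]
Step 4: [[[[CB][CC]][[CB][CB]]][[[CB][CC]][[CB][CC]]]]


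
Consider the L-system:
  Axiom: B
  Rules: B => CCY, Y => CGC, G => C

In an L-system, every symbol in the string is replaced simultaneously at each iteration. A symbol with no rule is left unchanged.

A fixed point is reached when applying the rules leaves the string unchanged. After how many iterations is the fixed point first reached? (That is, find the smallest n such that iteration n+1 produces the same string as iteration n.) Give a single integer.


Answer: 3

Derivation:
Step 0: B
Step 1: CCY
Step 2: CCCGC
Step 3: CCCCC
Step 4: CCCCC  (unchanged — fixed point at step 3)


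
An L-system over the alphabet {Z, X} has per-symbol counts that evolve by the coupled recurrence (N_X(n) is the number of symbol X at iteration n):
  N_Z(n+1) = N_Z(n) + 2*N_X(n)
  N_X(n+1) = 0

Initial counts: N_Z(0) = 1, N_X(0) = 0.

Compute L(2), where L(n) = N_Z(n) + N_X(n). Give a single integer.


Answer: 1

Derivation:
Step 0: N_Z=1, N_X=0, L=1
Step 1: N_Z=1, N_X=0, L=1
Step 2: N_Z=1, N_X=0, L=1


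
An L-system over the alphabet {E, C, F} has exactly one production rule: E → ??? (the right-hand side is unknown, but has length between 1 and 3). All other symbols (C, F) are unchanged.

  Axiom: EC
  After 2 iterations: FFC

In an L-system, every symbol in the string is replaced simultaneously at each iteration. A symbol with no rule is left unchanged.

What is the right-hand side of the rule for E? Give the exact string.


Trying E → FF:
  Step 0: EC
  Step 1: FFC
  Step 2: FFC
Matches the given result.

Answer: FF


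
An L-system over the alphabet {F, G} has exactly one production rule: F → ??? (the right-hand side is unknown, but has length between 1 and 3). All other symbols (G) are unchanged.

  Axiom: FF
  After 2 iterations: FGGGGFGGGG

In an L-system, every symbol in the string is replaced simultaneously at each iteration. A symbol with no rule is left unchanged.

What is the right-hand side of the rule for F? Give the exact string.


Answer: FGG

Derivation:
Trying F → FGG:
  Step 0: FF
  Step 1: FGGFGG
  Step 2: FGGGGFGGGG
Matches the given result.


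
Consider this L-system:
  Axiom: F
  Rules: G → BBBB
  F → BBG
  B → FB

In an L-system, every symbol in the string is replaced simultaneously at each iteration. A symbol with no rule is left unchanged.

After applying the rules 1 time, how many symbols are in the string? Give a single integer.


Answer: 3

Derivation:
Step 0: length = 1
Step 1: length = 3


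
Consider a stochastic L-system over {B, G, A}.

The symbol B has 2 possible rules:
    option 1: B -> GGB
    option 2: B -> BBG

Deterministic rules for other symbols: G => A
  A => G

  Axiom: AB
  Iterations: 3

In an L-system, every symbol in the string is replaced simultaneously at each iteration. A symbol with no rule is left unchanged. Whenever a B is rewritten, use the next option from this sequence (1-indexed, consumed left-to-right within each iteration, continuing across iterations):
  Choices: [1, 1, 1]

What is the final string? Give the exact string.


Answer: GGGAAGGB

Derivation:
Step 0: AB
Step 1: GGGB  (used choices [1])
Step 2: AAAGGB  (used choices [1])
Step 3: GGGAAGGB  (used choices [1])


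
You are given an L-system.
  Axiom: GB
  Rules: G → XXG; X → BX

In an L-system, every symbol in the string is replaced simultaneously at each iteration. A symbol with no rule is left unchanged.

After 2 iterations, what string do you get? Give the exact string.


Step 0: GB
Step 1: XXGB
Step 2: BXBXXXGB

Answer: BXBXXXGB


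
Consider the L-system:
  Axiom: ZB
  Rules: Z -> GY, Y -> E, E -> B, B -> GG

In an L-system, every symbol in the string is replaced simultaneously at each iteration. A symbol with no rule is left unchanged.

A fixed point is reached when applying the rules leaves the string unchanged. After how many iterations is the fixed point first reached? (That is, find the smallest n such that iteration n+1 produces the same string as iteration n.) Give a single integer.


Answer: 4

Derivation:
Step 0: ZB
Step 1: GYGG
Step 2: GEGG
Step 3: GBGG
Step 4: GGGGG
Step 5: GGGGG  (unchanged — fixed point at step 4)


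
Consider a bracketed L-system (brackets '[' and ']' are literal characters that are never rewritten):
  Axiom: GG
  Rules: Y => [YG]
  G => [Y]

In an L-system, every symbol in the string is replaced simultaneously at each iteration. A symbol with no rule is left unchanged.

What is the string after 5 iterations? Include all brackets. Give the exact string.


Step 0: GG
Step 1: [Y][Y]
Step 2: [[YG]][[YG]]
Step 3: [[[YG][Y]]][[[YG][Y]]]
Step 4: [[[[YG][Y]][[YG]]]][[[[YG][Y]][[YG]]]]
Step 5: [[[[[YG][Y]][[YG]]][[[YG][Y]]]]][[[[[YG][Y]][[YG]]][[[YG][Y]]]]]

Answer: [[[[[YG][Y]][[YG]]][[[YG][Y]]]]][[[[[YG][Y]][[YG]]][[[YG][Y]]]]]


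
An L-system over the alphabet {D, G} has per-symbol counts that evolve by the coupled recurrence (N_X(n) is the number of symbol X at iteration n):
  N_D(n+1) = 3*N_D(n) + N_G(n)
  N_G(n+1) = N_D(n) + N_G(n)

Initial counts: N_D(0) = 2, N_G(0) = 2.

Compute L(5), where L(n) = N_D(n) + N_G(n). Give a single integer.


Step 0: N_D=2, N_G=2, L=4
Step 1: N_D=8, N_G=4, L=12
Step 2: N_D=28, N_G=12, L=40
Step 3: N_D=96, N_G=40, L=136
Step 4: N_D=328, N_G=136, L=464
Step 5: N_D=1120, N_G=464, L=1584

Answer: 1584


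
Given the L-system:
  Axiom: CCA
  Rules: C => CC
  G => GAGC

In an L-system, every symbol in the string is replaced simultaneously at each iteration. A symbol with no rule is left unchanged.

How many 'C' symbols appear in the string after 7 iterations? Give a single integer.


Step 0: CCA  (2 'C')
Step 1: CCCCA  (4 'C')
Step 2: CCCCCCCCA  (8 'C')
Step 3: CCCCCCCCCCCCCCCCA  (16 'C')
Step 4: CCCCCCCCCCCCCCCCCCCCCCCCCCCCCCCCA  (32 'C')
Step 5: CCCCCCCCCCCCCCCCCCCCCCCCCCCCCCCCCCCCCCCCCCCCCCCCCCCCCCCCCCCCCCCCA  (64 'C')
Step 6: CCCCCCCCCCCCCCCCCCCCCCCCCCCCCCCCCCCCCCCCCCCCCCCCCCCCCCCCCCCCCCCCCCCCCCCCCCCCCCCCCCCCCCCCCCCCCCCCCCCCCCCCCCCCCCCCCCCCCCCCCCCCCCCCA  (128 'C')
Step 7: CCCCCCCCCCCCCCCCCCCCCCCCCCCCCCCCCCCCCCCCCCCCCCCCCCCCCCCCCCCCCCCCCCCCCCCCCCCCCCCCCCCCCCCCCCCCCCCCCCCCCCCCCCCCCCCCCCCCCCCCCCCCCCCCCCCCCCCCCCCCCCCCCCCCCCCCCCCCCCCCCCCCCCCCCCCCCCCCCCCCCCCCCCCCCCCCCCCCCCCCCCCCCCCCCCCCCCCCCCCCCCCCCCCCCCCCCCCCCCCCCCCCCCCCCCCCCCCCA  (256 'C')

Answer: 256


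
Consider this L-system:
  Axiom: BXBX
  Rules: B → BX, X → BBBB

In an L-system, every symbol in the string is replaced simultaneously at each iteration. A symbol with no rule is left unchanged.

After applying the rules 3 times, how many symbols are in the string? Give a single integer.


Step 0: length = 4
Step 1: length = 12
Step 2: length = 28
Step 3: length = 76

Answer: 76


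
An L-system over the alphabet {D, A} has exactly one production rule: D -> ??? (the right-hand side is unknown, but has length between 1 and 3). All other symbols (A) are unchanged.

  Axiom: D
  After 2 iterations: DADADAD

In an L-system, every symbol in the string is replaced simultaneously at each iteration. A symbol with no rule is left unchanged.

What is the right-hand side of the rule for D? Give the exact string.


Answer: DAD

Derivation:
Trying D -> DAD:
  Step 0: D
  Step 1: DAD
  Step 2: DADADAD
Matches the given result.


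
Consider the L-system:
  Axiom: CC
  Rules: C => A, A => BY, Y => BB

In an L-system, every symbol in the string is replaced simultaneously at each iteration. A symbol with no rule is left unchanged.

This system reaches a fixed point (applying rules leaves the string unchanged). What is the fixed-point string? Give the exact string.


Answer: BBBBBB

Derivation:
Step 0: CC
Step 1: AA
Step 2: BYBY
Step 3: BBBBBB
Step 4: BBBBBB  (unchanged — fixed point at step 3)


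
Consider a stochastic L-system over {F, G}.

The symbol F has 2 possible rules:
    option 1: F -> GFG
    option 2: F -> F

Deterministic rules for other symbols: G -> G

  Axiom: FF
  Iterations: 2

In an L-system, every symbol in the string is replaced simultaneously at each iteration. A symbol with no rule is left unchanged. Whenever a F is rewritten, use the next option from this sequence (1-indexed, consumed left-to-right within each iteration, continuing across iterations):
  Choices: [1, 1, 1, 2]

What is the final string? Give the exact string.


Answer: GGFGGGFG

Derivation:
Step 0: FF
Step 1: GFGGFG  (used choices [1, 1])
Step 2: GGFGGGFG  (used choices [1, 2])


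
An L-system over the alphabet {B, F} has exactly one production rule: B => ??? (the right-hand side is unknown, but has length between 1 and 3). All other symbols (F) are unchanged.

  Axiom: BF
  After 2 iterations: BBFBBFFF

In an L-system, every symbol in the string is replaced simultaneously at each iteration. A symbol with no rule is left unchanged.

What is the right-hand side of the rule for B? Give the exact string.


Trying B => BBF:
  Step 0: BF
  Step 1: BBFF
  Step 2: BBFBBFFF
Matches the given result.

Answer: BBF


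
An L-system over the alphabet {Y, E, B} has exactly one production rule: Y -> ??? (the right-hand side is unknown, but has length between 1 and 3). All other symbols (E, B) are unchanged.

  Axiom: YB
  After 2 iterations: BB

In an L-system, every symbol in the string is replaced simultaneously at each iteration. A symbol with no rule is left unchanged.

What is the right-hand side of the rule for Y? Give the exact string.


Answer: B

Derivation:
Trying Y -> B:
  Step 0: YB
  Step 1: BB
  Step 2: BB
Matches the given result.


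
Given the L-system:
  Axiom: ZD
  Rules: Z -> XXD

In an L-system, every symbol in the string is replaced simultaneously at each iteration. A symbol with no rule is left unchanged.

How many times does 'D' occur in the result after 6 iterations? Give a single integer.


Step 0: ZD  (1 'D')
Step 1: XXDD  (2 'D')
Step 2: XXDD  (2 'D')
Step 3: XXDD  (2 'D')
Step 4: XXDD  (2 'D')
Step 5: XXDD  (2 'D')
Step 6: XXDD  (2 'D')

Answer: 2


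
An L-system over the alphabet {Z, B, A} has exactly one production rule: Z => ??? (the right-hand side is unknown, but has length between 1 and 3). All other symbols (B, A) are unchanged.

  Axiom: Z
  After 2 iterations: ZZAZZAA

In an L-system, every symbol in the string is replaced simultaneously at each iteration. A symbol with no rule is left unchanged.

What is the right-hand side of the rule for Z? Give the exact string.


Trying Z => ZZA:
  Step 0: Z
  Step 1: ZZA
  Step 2: ZZAZZAA
Matches the given result.

Answer: ZZA


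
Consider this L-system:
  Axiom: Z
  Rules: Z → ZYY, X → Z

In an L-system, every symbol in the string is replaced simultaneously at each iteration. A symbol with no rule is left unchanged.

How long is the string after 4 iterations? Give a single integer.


Step 0: length = 1
Step 1: length = 3
Step 2: length = 5
Step 3: length = 7
Step 4: length = 9

Answer: 9


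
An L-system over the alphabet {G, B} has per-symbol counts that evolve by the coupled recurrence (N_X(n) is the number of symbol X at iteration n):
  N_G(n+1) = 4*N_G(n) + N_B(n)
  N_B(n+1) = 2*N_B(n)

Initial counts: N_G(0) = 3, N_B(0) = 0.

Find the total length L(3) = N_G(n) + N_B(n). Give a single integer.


Step 0: N_G=3, N_B=0, L=3
Step 1: N_G=12, N_B=0, L=12
Step 2: N_G=48, N_B=0, L=48
Step 3: N_G=192, N_B=0, L=192

Answer: 192


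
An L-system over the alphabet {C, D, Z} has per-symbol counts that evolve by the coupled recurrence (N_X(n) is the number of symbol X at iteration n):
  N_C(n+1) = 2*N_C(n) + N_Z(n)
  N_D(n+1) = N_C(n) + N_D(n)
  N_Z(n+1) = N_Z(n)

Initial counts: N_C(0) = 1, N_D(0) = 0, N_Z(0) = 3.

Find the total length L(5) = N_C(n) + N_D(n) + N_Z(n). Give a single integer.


Step 0: N_C=1, N_D=0, N_Z=3, L=4
Step 1: N_C=5, N_D=1, N_Z=3, L=9
Step 2: N_C=13, N_D=6, N_Z=3, L=22
Step 3: N_C=29, N_D=19, N_Z=3, L=51
Step 4: N_C=61, N_D=48, N_Z=3, L=112
Step 5: N_C=125, N_D=109, N_Z=3, L=237

Answer: 237


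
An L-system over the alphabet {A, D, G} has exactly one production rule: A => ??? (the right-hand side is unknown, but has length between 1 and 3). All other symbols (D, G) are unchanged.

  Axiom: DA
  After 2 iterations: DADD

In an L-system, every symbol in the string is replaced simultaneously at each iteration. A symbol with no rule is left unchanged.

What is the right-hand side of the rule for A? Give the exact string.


Answer: AD

Derivation:
Trying A => AD:
  Step 0: DA
  Step 1: DAD
  Step 2: DADD
Matches the given result.


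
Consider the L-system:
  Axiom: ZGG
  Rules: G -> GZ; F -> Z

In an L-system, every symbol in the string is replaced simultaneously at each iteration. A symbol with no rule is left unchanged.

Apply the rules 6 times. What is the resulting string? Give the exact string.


Answer: ZGZZZZZZGZZZZZZ

Derivation:
Step 0: ZGG
Step 1: ZGZGZ
Step 2: ZGZZGZZ
Step 3: ZGZZZGZZZ
Step 4: ZGZZZZGZZZZ
Step 5: ZGZZZZZGZZZZZ
Step 6: ZGZZZZZZGZZZZZZ


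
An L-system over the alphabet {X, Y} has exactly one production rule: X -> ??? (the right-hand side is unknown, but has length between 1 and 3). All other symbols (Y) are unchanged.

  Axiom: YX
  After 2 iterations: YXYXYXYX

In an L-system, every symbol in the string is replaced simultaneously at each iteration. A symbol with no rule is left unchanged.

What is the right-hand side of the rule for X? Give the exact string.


Trying X -> XYX:
  Step 0: YX
  Step 1: YXYX
  Step 2: YXYXYXYX
Matches the given result.

Answer: XYX


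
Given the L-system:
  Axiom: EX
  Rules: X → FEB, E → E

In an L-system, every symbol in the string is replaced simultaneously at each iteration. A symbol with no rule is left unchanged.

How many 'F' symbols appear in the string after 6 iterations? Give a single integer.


Step 0: EX  (0 'F')
Step 1: EFEB  (1 'F')
Step 2: EFEB  (1 'F')
Step 3: EFEB  (1 'F')
Step 4: EFEB  (1 'F')
Step 5: EFEB  (1 'F')
Step 6: EFEB  (1 'F')

Answer: 1


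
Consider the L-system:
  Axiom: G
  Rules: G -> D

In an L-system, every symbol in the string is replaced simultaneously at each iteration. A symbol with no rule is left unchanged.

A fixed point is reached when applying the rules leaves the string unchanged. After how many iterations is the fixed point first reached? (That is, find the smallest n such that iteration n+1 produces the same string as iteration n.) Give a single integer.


Step 0: G
Step 1: D
Step 2: D  (unchanged — fixed point at step 1)

Answer: 1


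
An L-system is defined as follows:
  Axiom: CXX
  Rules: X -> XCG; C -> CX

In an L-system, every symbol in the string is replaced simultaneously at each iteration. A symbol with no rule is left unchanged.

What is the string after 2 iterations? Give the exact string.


Step 0: CXX
Step 1: CXXCGXCG
Step 2: CXXCGXCGCXGXCGCXG

Answer: CXXCGXCGCXGXCGCXG


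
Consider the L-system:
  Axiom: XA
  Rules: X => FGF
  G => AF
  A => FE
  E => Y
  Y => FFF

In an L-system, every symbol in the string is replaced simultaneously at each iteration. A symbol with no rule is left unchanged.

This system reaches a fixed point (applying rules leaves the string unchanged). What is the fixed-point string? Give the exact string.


Step 0: XA
Step 1: FGFFE
Step 2: FAFFFY
Step 3: FFEFFFFFF
Step 4: FFYFFFFFF
Step 5: FFFFFFFFFFF
Step 6: FFFFFFFFFFF  (unchanged — fixed point at step 5)

Answer: FFFFFFFFFFF


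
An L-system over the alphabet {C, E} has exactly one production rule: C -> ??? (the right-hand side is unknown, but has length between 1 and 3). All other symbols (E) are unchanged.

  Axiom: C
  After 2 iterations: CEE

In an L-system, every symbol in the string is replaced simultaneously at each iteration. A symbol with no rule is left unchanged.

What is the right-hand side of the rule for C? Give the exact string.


Trying C -> CE:
  Step 0: C
  Step 1: CE
  Step 2: CEE
Matches the given result.

Answer: CE


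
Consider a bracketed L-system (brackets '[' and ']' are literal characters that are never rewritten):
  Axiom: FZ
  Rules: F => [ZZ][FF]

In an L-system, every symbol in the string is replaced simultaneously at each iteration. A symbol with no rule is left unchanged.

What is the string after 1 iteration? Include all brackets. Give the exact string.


Answer: [ZZ][FF]Z

Derivation:
Step 0: FZ
Step 1: [ZZ][FF]Z


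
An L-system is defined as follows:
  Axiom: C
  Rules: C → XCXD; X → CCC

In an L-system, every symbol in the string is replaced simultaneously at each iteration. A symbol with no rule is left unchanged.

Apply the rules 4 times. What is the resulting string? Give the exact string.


Answer: CCCXCXDCCCDCCCXCXDCCCDCCCXCXDCCCDXCXDXCXDXCXDCCCXCXDCCCDXCXDXCXDXCXDDCCCXCXDCCCDCCCXCXDCCCDCCCXCXDCCCDD

Derivation:
Step 0: C
Step 1: XCXD
Step 2: CCCXCXDCCCD
Step 3: XCXDXCXDXCXDCCCXCXDCCCDXCXDXCXDXCXDD
Step 4: CCCXCXDCCCDCCCXCXDCCCDCCCXCXDCCCDXCXDXCXDXCXDCCCXCXDCCCDXCXDXCXDXCXDDCCCXCXDCCCDCCCXCXDCCCDCCCXCXDCCCDD


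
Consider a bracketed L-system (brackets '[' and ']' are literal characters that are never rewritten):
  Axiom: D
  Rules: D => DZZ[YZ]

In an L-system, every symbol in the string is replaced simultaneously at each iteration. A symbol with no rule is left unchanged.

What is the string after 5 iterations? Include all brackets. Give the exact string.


Step 0: D
Step 1: DZZ[YZ]
Step 2: DZZ[YZ]ZZ[YZ]
Step 3: DZZ[YZ]ZZ[YZ]ZZ[YZ]
Step 4: DZZ[YZ]ZZ[YZ]ZZ[YZ]ZZ[YZ]
Step 5: DZZ[YZ]ZZ[YZ]ZZ[YZ]ZZ[YZ]ZZ[YZ]

Answer: DZZ[YZ]ZZ[YZ]ZZ[YZ]ZZ[YZ]ZZ[YZ]


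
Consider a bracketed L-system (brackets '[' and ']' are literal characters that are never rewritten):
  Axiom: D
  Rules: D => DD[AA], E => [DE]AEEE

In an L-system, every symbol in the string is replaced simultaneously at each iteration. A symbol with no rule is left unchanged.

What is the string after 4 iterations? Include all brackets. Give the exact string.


Step 0: D
Step 1: DD[AA]
Step 2: DD[AA]DD[AA][AA]
Step 3: DD[AA]DD[AA][AA]DD[AA]DD[AA][AA][AA]
Step 4: DD[AA]DD[AA][AA]DD[AA]DD[AA][AA][AA]DD[AA]DD[AA][AA]DD[AA]DD[AA][AA][AA][AA]

Answer: DD[AA]DD[AA][AA]DD[AA]DD[AA][AA][AA]DD[AA]DD[AA][AA]DD[AA]DD[AA][AA][AA][AA]


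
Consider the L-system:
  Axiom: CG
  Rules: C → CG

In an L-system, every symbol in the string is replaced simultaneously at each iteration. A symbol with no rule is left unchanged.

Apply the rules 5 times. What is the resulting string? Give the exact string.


Step 0: CG
Step 1: CGG
Step 2: CGGG
Step 3: CGGGG
Step 4: CGGGGG
Step 5: CGGGGGG

Answer: CGGGGGG


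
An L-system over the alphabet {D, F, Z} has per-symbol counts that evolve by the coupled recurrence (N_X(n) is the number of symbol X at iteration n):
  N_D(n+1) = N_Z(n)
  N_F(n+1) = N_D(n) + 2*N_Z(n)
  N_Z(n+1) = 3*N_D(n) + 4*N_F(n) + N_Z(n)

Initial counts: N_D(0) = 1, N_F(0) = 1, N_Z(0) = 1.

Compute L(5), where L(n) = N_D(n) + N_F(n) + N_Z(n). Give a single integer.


Step 0: N_D=1, N_F=1, N_Z=1, L=3
Step 1: N_D=1, N_F=3, N_Z=8, L=12
Step 2: N_D=8, N_F=17, N_Z=23, L=48
Step 3: N_D=23, N_F=54, N_Z=115, L=192
Step 4: N_D=115, N_F=253, N_Z=400, L=768
Step 5: N_D=400, N_F=915, N_Z=1757, L=3072

Answer: 3072


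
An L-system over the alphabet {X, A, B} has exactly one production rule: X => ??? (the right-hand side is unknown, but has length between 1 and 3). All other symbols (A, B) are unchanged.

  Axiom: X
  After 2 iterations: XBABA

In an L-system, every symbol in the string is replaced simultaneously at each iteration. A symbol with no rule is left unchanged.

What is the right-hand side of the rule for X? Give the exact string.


Trying X => XBA:
  Step 0: X
  Step 1: XBA
  Step 2: XBABA
Matches the given result.

Answer: XBA


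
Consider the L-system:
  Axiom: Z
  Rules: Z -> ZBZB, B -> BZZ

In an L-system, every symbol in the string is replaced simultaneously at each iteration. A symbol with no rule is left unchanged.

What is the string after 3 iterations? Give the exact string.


Answer: ZBZBBZZZBZBBZZBZZZBZBZBZBZBZBBZZZBZBBZZBZZZBZBZBZB

Derivation:
Step 0: Z
Step 1: ZBZB
Step 2: ZBZBBZZZBZBBZZ
Step 3: ZBZBBZZZBZBBZZBZZZBZBZBZBZBZBBZZZBZBBZZBZZZBZBZBZB


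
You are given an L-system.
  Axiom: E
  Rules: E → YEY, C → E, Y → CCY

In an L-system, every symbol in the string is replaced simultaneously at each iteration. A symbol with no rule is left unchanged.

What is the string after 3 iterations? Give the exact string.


Answer: EECCYCCYYEYCCYEECCY

Derivation:
Step 0: E
Step 1: YEY
Step 2: CCYYEYCCY
Step 3: EECCYCCYYEYCCYEECCY


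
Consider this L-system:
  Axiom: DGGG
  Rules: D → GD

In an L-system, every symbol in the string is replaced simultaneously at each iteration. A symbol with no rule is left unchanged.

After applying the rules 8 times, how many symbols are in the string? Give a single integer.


Answer: 12

Derivation:
Step 0: length = 4
Step 1: length = 5
Step 2: length = 6
Step 3: length = 7
Step 4: length = 8
Step 5: length = 9
Step 6: length = 10
Step 7: length = 11
Step 8: length = 12


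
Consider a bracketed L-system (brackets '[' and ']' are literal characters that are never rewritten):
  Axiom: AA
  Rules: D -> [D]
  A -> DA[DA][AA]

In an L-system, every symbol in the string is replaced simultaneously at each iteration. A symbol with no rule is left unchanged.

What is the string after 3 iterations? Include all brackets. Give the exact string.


Answer: [[D]][D]DA[DA][AA][[D]DA[DA][AA]][DA[DA][AA]DA[DA][AA]][[[D]][D]DA[DA][AA][[D]DA[DA][AA]][DA[DA][AA]DA[DA][AA]]][[D]DA[DA][AA][[D]DA[DA][AA]][DA[DA][AA]DA[DA][AA]][D]DA[DA][AA][[D]DA[DA][AA]][DA[DA][AA]DA[DA][AA]]][[D]][D]DA[DA][AA][[D]DA[DA][AA]][DA[DA][AA]DA[DA][AA]][[[D]][D]DA[DA][AA][[D]DA[DA][AA]][DA[DA][AA]DA[DA][AA]]][[D]DA[DA][AA][[D]DA[DA][AA]][DA[DA][AA]DA[DA][AA]][D]DA[DA][AA][[D]DA[DA][AA]][DA[DA][AA]DA[DA][AA]]]

Derivation:
Step 0: AA
Step 1: DA[DA][AA]DA[DA][AA]
Step 2: [D]DA[DA][AA][[D]DA[DA][AA]][DA[DA][AA]DA[DA][AA]][D]DA[DA][AA][[D]DA[DA][AA]][DA[DA][AA]DA[DA][AA]]
Step 3: [[D]][D]DA[DA][AA][[D]DA[DA][AA]][DA[DA][AA]DA[DA][AA]][[[D]][D]DA[DA][AA][[D]DA[DA][AA]][DA[DA][AA]DA[DA][AA]]][[D]DA[DA][AA][[D]DA[DA][AA]][DA[DA][AA]DA[DA][AA]][D]DA[DA][AA][[D]DA[DA][AA]][DA[DA][AA]DA[DA][AA]]][[D]][D]DA[DA][AA][[D]DA[DA][AA]][DA[DA][AA]DA[DA][AA]][[[D]][D]DA[DA][AA][[D]DA[DA][AA]][DA[DA][AA]DA[DA][AA]]][[D]DA[DA][AA][[D]DA[DA][AA]][DA[DA][AA]DA[DA][AA]][D]DA[DA][AA][[D]DA[DA][AA]][DA[DA][AA]DA[DA][AA]]]


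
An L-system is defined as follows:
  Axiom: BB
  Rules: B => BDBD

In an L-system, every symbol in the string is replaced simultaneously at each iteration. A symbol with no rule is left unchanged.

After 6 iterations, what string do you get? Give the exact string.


Step 0: BB
Step 1: BDBDBDBD
Step 2: BDBDDBDBDDBDBDDBDBDD
Step 3: BDBDDBDBDDDBDBDDBDBDDDBDBDDBDBDDDBDBDDBDBDDD
Step 4: BDBDDBDBDDDBDBDDBDBDDDDBDBDDBDBDDDBDBDDBDBDDDDBDBDDBDBDDDBDBDDBDBDDDDBDBDDBDBDDDBDBDDBDBDDDD
Step 5: BDBDDBDBDDDBDBDDBDBDDDDBDBDDBDBDDDBDBDDBDBDDDDDBDBDDBDBDDDBDBDDBDBDDDDBDBDDBDBDDDBDBDDBDBDDDDDBDBDDBDBDDDBDBDDBDBDDDDBDBDDBDBDDDBDBDDBDBDDDDDBDBDDBDBDDDBDBDDBDBDDDDBDBDDBDBDDDBDBDDBDBDDDDD
Step 6: BDBDDBDBDDDBDBDDBDBDDDDBDBDDBDBDDDBDBDDBDBDDDDDBDBDDBDBDDDBDBDDBDBDDDDBDBDDBDBDDDBDBDDBDBDDDDDDBDBDDBDBDDDBDBDDBDBDDDDBDBDDBDBDDDBDBDDBDBDDDDDBDBDDBDBDDDBDBDDBDBDDDDBDBDDBDBDDDBDBDDBDBDDDDDDBDBDDBDBDDDBDBDDBDBDDDDBDBDDBDBDDDBDBDDBDBDDDDDBDBDDBDBDDDBDBDDBDBDDDDBDBDDBDBDDDBDBDDBDBDDDDDDBDBDDBDBDDDBDBDDBDBDDDDBDBDDBDBDDDBDBDDBDBDDDDDBDBDDBDBDDDBDBDDBDBDDDDBDBDDBDBDDDBDBDDBDBDDDDDD

Answer: BDBDDBDBDDDBDBDDBDBDDDDBDBDDBDBDDDBDBDDBDBDDDDDBDBDDBDBDDDBDBDDBDBDDDDBDBDDBDBDDDBDBDDBDBDDDDDDBDBDDBDBDDDBDBDDBDBDDDDBDBDDBDBDDDBDBDDBDBDDDDDBDBDDBDBDDDBDBDDBDBDDDDBDBDDBDBDDDBDBDDBDBDDDDDDBDBDDBDBDDDBDBDDBDBDDDDBDBDDBDBDDDBDBDDBDBDDDDDBDBDDBDBDDDBDBDDBDBDDDDBDBDDBDBDDDBDBDDBDBDDDDDDBDBDDBDBDDDBDBDDBDBDDDDBDBDDBDBDDDBDBDDBDBDDDDDBDBDDBDBDDDBDBDDBDBDDDDBDBDDBDBDDDBDBDDBDBDDDDDD


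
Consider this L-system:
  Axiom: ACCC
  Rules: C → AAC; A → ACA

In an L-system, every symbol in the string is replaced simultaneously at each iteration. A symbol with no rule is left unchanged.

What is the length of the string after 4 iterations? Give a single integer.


Answer: 324

Derivation:
Step 0: length = 4
Step 1: length = 12
Step 2: length = 36
Step 3: length = 108
Step 4: length = 324


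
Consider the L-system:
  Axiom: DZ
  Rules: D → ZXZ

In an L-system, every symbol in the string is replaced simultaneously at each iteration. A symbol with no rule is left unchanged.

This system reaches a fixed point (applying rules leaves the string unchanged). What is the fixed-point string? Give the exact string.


Step 0: DZ
Step 1: ZXZZ
Step 2: ZXZZ  (unchanged — fixed point at step 1)

Answer: ZXZZ


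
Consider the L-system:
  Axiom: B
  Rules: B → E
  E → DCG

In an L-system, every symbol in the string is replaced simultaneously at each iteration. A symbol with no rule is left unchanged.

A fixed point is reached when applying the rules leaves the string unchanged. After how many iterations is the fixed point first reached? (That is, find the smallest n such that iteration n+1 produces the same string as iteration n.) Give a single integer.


Step 0: B
Step 1: E
Step 2: DCG
Step 3: DCG  (unchanged — fixed point at step 2)

Answer: 2


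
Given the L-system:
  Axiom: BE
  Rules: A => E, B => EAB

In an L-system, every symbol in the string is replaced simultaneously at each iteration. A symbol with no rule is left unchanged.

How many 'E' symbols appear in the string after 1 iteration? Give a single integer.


Answer: 2

Derivation:
Step 0: BE  (1 'E')
Step 1: EABE  (2 'E')


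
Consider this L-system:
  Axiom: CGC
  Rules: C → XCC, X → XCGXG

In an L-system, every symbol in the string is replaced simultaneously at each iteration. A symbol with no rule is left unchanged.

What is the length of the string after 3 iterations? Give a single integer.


Step 0: length = 3
Step 1: length = 7
Step 2: length = 23
Step 3: length = 75

Answer: 75


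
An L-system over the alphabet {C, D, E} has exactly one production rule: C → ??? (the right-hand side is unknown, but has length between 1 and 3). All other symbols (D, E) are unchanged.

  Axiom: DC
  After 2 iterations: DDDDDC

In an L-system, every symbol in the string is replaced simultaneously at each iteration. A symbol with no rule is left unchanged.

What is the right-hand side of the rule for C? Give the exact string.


Trying C → DDC:
  Step 0: DC
  Step 1: DDDC
  Step 2: DDDDDC
Matches the given result.

Answer: DDC


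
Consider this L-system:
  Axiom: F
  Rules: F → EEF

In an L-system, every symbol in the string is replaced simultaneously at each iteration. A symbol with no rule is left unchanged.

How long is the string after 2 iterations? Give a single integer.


Answer: 5

Derivation:
Step 0: length = 1
Step 1: length = 3
Step 2: length = 5


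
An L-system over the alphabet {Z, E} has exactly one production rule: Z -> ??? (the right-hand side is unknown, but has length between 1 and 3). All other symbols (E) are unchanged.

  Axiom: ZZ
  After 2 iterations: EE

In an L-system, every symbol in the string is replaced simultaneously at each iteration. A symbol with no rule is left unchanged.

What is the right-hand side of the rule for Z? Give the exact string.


Trying Z -> E:
  Step 0: ZZ
  Step 1: EE
  Step 2: EE
Matches the given result.

Answer: E


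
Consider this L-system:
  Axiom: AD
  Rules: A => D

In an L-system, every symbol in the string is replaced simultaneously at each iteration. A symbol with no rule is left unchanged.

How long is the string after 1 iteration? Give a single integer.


Step 0: length = 2
Step 1: length = 2

Answer: 2


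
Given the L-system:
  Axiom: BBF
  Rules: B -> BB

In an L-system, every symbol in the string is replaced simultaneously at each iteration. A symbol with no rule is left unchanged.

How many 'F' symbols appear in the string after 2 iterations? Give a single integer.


Answer: 1

Derivation:
Step 0: BBF  (1 'F')
Step 1: BBBBF  (1 'F')
Step 2: BBBBBBBBF  (1 'F')


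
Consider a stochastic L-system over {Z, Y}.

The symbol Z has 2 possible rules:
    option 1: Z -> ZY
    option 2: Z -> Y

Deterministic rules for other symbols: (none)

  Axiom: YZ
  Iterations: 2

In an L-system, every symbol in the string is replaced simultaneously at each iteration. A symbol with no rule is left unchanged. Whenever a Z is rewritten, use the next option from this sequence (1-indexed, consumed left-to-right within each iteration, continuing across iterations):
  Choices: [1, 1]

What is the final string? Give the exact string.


Step 0: YZ
Step 1: YZY  (used choices [1])
Step 2: YZYY  (used choices [1])

Answer: YZYY


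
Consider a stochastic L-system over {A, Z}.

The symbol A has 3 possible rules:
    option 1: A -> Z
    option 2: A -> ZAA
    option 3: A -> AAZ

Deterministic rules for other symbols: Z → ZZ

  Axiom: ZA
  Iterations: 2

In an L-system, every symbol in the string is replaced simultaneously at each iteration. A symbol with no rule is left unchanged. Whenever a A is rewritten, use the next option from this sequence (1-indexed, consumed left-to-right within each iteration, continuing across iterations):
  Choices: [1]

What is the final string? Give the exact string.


Answer: ZZZZZZ

Derivation:
Step 0: ZA
Step 1: ZZZ  (used choices [1])
Step 2: ZZZZZZ  (used choices [])


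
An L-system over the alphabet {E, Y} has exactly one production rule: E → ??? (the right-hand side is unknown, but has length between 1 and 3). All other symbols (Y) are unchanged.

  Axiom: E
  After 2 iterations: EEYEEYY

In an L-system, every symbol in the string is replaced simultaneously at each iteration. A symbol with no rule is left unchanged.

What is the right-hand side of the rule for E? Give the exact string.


Answer: EEY

Derivation:
Trying E → EEY:
  Step 0: E
  Step 1: EEY
  Step 2: EEYEEYY
Matches the given result.


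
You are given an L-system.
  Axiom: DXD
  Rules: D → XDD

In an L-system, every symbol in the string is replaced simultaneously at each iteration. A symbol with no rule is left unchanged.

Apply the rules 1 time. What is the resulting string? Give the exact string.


Answer: XDDXXDD

Derivation:
Step 0: DXD
Step 1: XDDXXDD


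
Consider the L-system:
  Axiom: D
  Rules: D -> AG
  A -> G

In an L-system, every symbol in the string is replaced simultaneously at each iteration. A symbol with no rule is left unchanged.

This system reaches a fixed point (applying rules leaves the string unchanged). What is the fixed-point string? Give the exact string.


Answer: GG

Derivation:
Step 0: D
Step 1: AG
Step 2: GG
Step 3: GG  (unchanged — fixed point at step 2)


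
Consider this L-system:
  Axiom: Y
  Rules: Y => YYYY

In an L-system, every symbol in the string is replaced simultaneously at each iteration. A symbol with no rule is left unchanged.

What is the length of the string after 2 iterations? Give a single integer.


Answer: 16

Derivation:
Step 0: length = 1
Step 1: length = 4
Step 2: length = 16


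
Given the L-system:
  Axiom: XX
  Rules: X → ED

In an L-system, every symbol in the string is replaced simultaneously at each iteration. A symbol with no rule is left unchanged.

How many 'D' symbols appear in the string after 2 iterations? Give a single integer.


Step 0: XX  (0 'D')
Step 1: EDED  (2 'D')
Step 2: EDED  (2 'D')

Answer: 2


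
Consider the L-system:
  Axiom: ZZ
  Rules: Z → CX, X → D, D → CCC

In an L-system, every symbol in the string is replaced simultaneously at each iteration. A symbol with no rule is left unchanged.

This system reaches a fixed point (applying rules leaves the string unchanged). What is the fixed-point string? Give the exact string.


Answer: CCCCCCCC

Derivation:
Step 0: ZZ
Step 1: CXCX
Step 2: CDCD
Step 3: CCCCCCCC
Step 4: CCCCCCCC  (unchanged — fixed point at step 3)


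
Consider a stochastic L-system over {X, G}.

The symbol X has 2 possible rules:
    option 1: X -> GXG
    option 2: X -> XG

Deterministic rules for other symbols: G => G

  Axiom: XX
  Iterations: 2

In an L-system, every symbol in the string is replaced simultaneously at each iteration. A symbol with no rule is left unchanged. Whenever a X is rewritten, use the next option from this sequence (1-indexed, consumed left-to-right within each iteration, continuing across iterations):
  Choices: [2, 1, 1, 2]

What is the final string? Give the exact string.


Step 0: XX
Step 1: XGGXG  (used choices [2, 1])
Step 2: GXGGGXGG  (used choices [1, 2])

Answer: GXGGGXGG


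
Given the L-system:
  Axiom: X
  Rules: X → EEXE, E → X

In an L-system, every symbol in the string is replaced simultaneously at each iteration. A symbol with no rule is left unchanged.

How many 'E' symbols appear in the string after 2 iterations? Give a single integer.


Answer: 3

Derivation:
Step 0: X  (0 'E')
Step 1: EEXE  (3 'E')
Step 2: XXEEXEX  (3 'E')


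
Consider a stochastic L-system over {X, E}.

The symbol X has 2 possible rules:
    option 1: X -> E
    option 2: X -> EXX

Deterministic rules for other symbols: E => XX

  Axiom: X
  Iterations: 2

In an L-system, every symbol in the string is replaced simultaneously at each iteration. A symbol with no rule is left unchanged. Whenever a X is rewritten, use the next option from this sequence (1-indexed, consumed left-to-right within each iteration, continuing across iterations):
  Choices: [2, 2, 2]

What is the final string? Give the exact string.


Answer: XXEXXEXX

Derivation:
Step 0: X
Step 1: EXX  (used choices [2])
Step 2: XXEXXEXX  (used choices [2, 2])


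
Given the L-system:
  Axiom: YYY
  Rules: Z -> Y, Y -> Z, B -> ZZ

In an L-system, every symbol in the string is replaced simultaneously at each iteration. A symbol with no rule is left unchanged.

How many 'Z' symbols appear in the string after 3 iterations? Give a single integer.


Answer: 3

Derivation:
Step 0: YYY  (0 'Z')
Step 1: ZZZ  (3 'Z')
Step 2: YYY  (0 'Z')
Step 3: ZZZ  (3 'Z')
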